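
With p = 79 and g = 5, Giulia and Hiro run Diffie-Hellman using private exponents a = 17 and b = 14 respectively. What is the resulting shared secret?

72

Hiro sends B = g^b mod p = 5^14 mod 79.
5^1 ≡ 5 (mod 79)
5^2 = (5^1)^2 ≡ 5^2 = 25 ≡ 25 (mod 79)
5^4 = (5^2)^2 ≡ 25^2 = 625 ≡ 72 (mod 79)
5^8 = (5^4)^2 ≡ 72^2 = 5184 ≡ 49 (mod 79)
5^14 = 5^8 · 5^4 · 5^2 ≡ 49 · 72 · 25 ≡ 36 (mod 79).
So B = 36. Giulia then computes K = B^a mod p = 36^17 mod 79.
36^1 ≡ 36 (mod 79)
36^2 = (36^1)^2 ≡ 36^2 = 1296 ≡ 32 (mod 79)
36^4 = (36^2)^2 ≡ 32^2 = 1024 ≡ 76 (mod 79)
36^8 = (36^4)^2 ≡ 76^2 = 5776 ≡ 9 (mod 79)
36^16 = (36^8)^2 ≡ 9^2 = 81 ≡ 2 (mod 79)
36^17 = 36^16 · 36^1 ≡ 2 · 36 ≡ 72 (mod 79).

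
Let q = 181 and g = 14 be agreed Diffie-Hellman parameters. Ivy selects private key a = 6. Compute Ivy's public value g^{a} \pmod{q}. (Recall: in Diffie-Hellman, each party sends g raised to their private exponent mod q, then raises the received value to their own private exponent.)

Public value = 14^{6} \pmod{181}.
14^1 ≡ 14 (mod 181)
14^2 = (14^1)^2 ≡ 14^2 = 196 ≡ 15 (mod 181)
14^4 = (14^2)^2 ≡ 15^2 = 225 ≡ 44 (mod 181)
14^6 = 14^4 · 14^2 ≡ 44 · 15 ≡ 117 (mod 181).

117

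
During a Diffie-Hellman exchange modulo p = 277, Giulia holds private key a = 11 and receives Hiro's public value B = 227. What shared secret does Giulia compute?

Shared key K = 227^11 mod 277.
227^1 ≡ 227 (mod 277)
227^2 = (227^1)^2 ≡ 227^2 = 51529 ≡ 7 (mod 277)
227^4 = (227^2)^2 ≡ 7^2 = 49 ≡ 49 (mod 277)
227^8 = (227^4)^2 ≡ 49^2 = 2401 ≡ 185 (mod 277)
227^11 = 227^8 · 227^2 · 227^1 ≡ 185 · 7 · 227 ≡ 68 (mod 277).

68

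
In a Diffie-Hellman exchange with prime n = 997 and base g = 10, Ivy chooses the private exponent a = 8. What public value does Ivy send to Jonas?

900

Public value = 10^8 mod 997.
10^1 ≡ 10 (mod 997)
10^2 = (10^1)^2 ≡ 10^2 = 100 ≡ 100 (mod 997)
10^4 = (10^2)^2 ≡ 100^2 = 10000 ≡ 30 (mod 997)
10^8 = (10^4)^2 ≡ 30^2 = 900 ≡ 900 (mod 997)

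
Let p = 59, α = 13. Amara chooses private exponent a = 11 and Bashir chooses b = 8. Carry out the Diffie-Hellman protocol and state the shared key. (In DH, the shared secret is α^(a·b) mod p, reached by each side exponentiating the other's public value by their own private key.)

Amara sends A = α^a mod p = 13^11 mod 59.
13^1 ≡ 13 (mod 59)
13^2 = (13^1)^2 ≡ 13^2 = 169 ≡ 51 (mod 59)
13^4 = (13^2)^2 ≡ 51^2 = 2601 ≡ 5 (mod 59)
13^8 = (13^4)^2 ≡ 5^2 = 25 ≡ 25 (mod 59)
13^11 = 13^8 · 13^2 · 13^1 ≡ 25 · 51 · 13 ≡ 55 (mod 59).
So A = 55. Bashir then computes K = A^b mod p = 55^8 mod 59.
55^1 ≡ 55 (mod 59)
55^2 = (55^1)^2 ≡ 55^2 = 3025 ≡ 16 (mod 59)
55^4 = (55^2)^2 ≡ 16^2 = 256 ≡ 20 (mod 59)
55^8 = (55^4)^2 ≡ 20^2 = 400 ≡ 46 (mod 59)

46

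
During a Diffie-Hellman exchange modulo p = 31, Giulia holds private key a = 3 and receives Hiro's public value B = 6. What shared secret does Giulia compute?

30

Shared key K = 6^3 mod 31.
6^1 ≡ 6 (mod 31)
6^2 = (6^1)^2 ≡ 6^2 = 36 ≡ 5 (mod 31)
6^3 = 6^2 · 6^1 ≡ 5 · 6 ≡ 30 (mod 31).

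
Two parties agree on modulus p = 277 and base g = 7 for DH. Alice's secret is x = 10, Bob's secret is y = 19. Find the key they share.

28

Alice sends A = g^x mod p = 7^10 mod 277.
7^1 ≡ 7 (mod 277)
7^2 = (7^1)^2 ≡ 7^2 = 49 ≡ 49 (mod 277)
7^4 = (7^2)^2 ≡ 49^2 = 2401 ≡ 185 (mod 277)
7^8 = (7^4)^2 ≡ 185^2 = 34225 ≡ 154 (mod 277)
7^10 = 7^8 · 7^2 ≡ 154 · 49 ≡ 67 (mod 277).
So A = 67. Bob then computes K = A^y mod p = 67^19 mod 277.
67^1 ≡ 67 (mod 277)
67^2 = (67^1)^2 ≡ 67^2 = 4489 ≡ 57 (mod 277)
67^4 = (67^2)^2 ≡ 57^2 = 3249 ≡ 202 (mod 277)
67^8 = (67^4)^2 ≡ 202^2 = 40804 ≡ 85 (mod 277)
67^16 = (67^8)^2 ≡ 85^2 = 7225 ≡ 23 (mod 277)
67^19 = 67^16 · 67^2 · 67^1 ≡ 23 · 57 · 67 ≡ 28 (mod 277).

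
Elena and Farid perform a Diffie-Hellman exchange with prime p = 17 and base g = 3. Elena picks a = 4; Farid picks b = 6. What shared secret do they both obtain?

Farid sends B = g^b mod p = 3^6 mod 17.
3^1 ≡ 3 (mod 17)
3^2 = (3^1)^2 ≡ 3^2 = 9 ≡ 9 (mod 17)
3^4 = (3^2)^2 ≡ 9^2 = 81 ≡ 13 (mod 17)
3^6 = 3^4 · 3^2 ≡ 13 · 9 ≡ 15 (mod 17).
So B = 15. Elena then computes K = B^a mod p = 15^4 mod 17.
15^1 ≡ 15 (mod 17)
15^2 = (15^1)^2 ≡ 15^2 = 225 ≡ 4 (mod 17)
15^4 = (15^2)^2 ≡ 4^2 = 16 ≡ 16 (mod 17)

16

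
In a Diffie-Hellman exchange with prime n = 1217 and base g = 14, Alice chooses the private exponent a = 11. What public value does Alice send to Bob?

219

Public value = 14^11 mod 1217.
14^1 ≡ 14 (mod 1217)
14^2 = (14^1)^2 ≡ 14^2 = 196 ≡ 196 (mod 1217)
14^4 = (14^2)^2 ≡ 196^2 = 38416 ≡ 689 (mod 1217)
14^8 = (14^4)^2 ≡ 689^2 = 474721 ≡ 91 (mod 1217)
14^11 = 14^8 · 14^2 · 14^1 ≡ 91 · 196 · 14 ≡ 219 (mod 1217).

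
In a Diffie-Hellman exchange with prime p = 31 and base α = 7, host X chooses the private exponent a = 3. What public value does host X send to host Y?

2

Public value = 7^3 mod 31.
7^1 ≡ 7 (mod 31)
7^2 = (7^1)^2 ≡ 7^2 = 49 ≡ 18 (mod 31)
7^3 = 7^2 · 7^1 ≡ 18 · 7 ≡ 2 (mod 31).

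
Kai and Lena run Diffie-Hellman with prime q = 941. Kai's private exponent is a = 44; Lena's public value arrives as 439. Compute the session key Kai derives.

532

Shared key K = 439^44 mod 941.
439^1 ≡ 439 (mod 941)
439^2 = (439^1)^2 ≡ 439^2 = 192721 ≡ 757 (mod 941)
439^4 = (439^2)^2 ≡ 757^2 = 573049 ≡ 921 (mod 941)
439^8 = (439^4)^2 ≡ 921^2 = 848241 ≡ 400 (mod 941)
439^16 = (439^8)^2 ≡ 400^2 = 160000 ≡ 30 (mod 941)
439^32 = (439^16)^2 ≡ 30^2 = 900 ≡ 900 (mod 941)
439^44 = 439^32 · 439^8 · 439^4 ≡ 900 · 400 · 921 ≡ 532 (mod 941).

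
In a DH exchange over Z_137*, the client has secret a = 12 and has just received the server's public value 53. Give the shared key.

Shared key K = 53^12 mod 137.
53^1 ≡ 53 (mod 137)
53^2 = (53^1)^2 ≡ 53^2 = 2809 ≡ 69 (mod 137)
53^4 = (53^2)^2 ≡ 69^2 = 4761 ≡ 103 (mod 137)
53^8 = (53^4)^2 ≡ 103^2 = 10609 ≡ 60 (mod 137)
53^12 = 53^8 · 53^4 ≡ 60 · 103 ≡ 15 (mod 137).

15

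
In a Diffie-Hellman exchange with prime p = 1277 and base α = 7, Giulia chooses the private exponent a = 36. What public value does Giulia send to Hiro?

Public value = 7^{36} \pmod{1277}.
7^1 ≡ 7 (mod 1277)
7^2 = (7^1)^2 ≡ 7^2 = 49 ≡ 49 (mod 1277)
7^4 = (7^2)^2 ≡ 49^2 = 2401 ≡ 1124 (mod 1277)
7^8 = (7^4)^2 ≡ 1124^2 = 1263376 ≡ 423 (mod 1277)
7^16 = (7^8)^2 ≡ 423^2 = 178929 ≡ 149 (mod 1277)
7^32 = (7^16)^2 ≡ 149^2 = 22201 ≡ 492 (mod 1277)
7^36 = 7^32 · 7^4 ≡ 492 · 1124 ≡ 67 (mod 1277).

67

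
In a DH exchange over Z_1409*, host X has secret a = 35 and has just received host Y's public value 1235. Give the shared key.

149

Shared key K = 1235^35 mod 1409.
1235^1 ≡ 1235 (mod 1409)
1235^2 = (1235^1)^2 ≡ 1235^2 = 1525225 ≡ 687 (mod 1409)
1235^4 = (1235^2)^2 ≡ 687^2 = 471969 ≡ 1363 (mod 1409)
1235^8 = (1235^4)^2 ≡ 1363^2 = 1857769 ≡ 707 (mod 1409)
1235^16 = (1235^8)^2 ≡ 707^2 = 499849 ≡ 1063 (mod 1409)
1235^32 = (1235^16)^2 ≡ 1063^2 = 1129969 ≡ 1360 (mod 1409)
1235^35 = 1235^32 · 1235^2 · 1235^1 ≡ 1360 · 687 · 1235 ≡ 149 (mod 1409).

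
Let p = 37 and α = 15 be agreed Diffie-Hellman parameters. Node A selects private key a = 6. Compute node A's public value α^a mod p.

27

Public value = 15^6 mod 37.
15^1 ≡ 15 (mod 37)
15^2 = (15^1)^2 ≡ 15^2 = 225 ≡ 3 (mod 37)
15^4 = (15^2)^2 ≡ 3^2 = 9 ≡ 9 (mod 37)
15^6 = 15^4 · 15^2 ≡ 9 · 3 ≡ 27 (mod 37).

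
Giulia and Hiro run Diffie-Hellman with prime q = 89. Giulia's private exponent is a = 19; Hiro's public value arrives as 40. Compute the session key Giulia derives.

79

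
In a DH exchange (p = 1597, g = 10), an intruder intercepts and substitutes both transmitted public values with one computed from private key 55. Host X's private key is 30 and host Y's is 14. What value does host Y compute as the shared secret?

Host Y receives an intruder's public value M = 10^55 mod 1597 instead of the honest one.
10^1 ≡ 10 (mod 1597)
10^2 = (10^1)^2 ≡ 10^2 = 100 ≡ 100 (mod 1597)
10^4 = (10^2)^2 ≡ 100^2 = 10000 ≡ 418 (mod 1597)
10^8 = (10^4)^2 ≡ 418^2 = 174724 ≡ 651 (mod 1597)
10^16 = (10^8)^2 ≡ 651^2 = 423801 ≡ 596 (mod 1597)
10^32 = (10^16)^2 ≡ 596^2 = 355216 ≡ 682 (mod 1597)
10^55 = 10^32 · 10^16 · 10^4 · 10^2 · 10^1 ≡ 682 · 596 · 418 · 100 · 10 ≡ 1273 (mod 1597).
So M = 1273. Host Y computes K = M^14 mod 1597.
1273^1 ≡ 1273 (mod 1597)
1273^2 = (1273^1)^2 ≡ 1273^2 = 1620529 ≡ 1171 (mod 1597)
1273^4 = (1273^2)^2 ≡ 1171^2 = 1371241 ≡ 1015 (mod 1597)
1273^8 = (1273^4)^2 ≡ 1015^2 = 1030225 ≡ 160 (mod 1597)
1273^14 = 1273^8 · 1273^4 · 1273^2 ≡ 160 · 1015 · 1171 ≡ 1237 (mod 1597).

1237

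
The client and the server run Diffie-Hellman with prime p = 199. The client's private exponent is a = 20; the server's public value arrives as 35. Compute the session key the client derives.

Shared key K = 35^20 mod 199.
35^1 ≡ 35 (mod 199)
35^2 = (35^1)^2 ≡ 35^2 = 1225 ≡ 31 (mod 199)
35^4 = (35^2)^2 ≡ 31^2 = 961 ≡ 165 (mod 199)
35^8 = (35^4)^2 ≡ 165^2 = 27225 ≡ 161 (mod 199)
35^16 = (35^8)^2 ≡ 161^2 = 25921 ≡ 51 (mod 199)
35^20 = 35^16 · 35^4 ≡ 51 · 165 ≡ 57 (mod 199).

57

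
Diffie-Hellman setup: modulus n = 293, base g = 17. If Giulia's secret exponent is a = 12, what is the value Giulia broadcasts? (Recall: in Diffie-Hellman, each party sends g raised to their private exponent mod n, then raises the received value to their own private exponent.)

287

Public value = 17^12 mod 293.
17^1 ≡ 17 (mod 293)
17^2 = (17^1)^2 ≡ 17^2 = 289 ≡ 289 (mod 293)
17^4 = (17^2)^2 ≡ 289^2 = 83521 ≡ 16 (mod 293)
17^8 = (17^4)^2 ≡ 16^2 = 256 ≡ 256 (mod 293)
17^12 = 17^8 · 17^4 ≡ 256 · 16 ≡ 287 (mod 293).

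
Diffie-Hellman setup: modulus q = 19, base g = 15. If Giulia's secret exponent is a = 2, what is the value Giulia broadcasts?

16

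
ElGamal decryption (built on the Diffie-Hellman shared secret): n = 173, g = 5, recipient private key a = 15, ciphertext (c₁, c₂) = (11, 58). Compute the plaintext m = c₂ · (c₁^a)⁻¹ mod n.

29

Shared mask s = c₁^a mod n = 11^15 mod 173.
11^1 ≡ 11 (mod 173)
11^2 = (11^1)^2 ≡ 11^2 = 121 ≡ 121 (mod 173)
11^4 = (11^2)^2 ≡ 121^2 = 14641 ≡ 109 (mod 173)
11^8 = (11^4)^2 ≡ 109^2 = 11881 ≡ 117 (mod 173)
11^15 = 11^8 · 11^4 · 11^2 · 11^1 ≡ 117 · 109 · 121 · 11 ≡ 2 (mod 173).
So s = 2; s⁻¹ ≡ 87 (mod 173).
m = c₂ · s⁻¹ mod 173 = 58 · 87 mod 173 = 29.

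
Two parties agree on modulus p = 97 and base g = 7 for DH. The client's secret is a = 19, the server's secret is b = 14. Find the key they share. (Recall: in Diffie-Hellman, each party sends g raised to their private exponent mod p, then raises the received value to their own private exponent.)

The server sends B = g^b mod p = 7^14 mod 97.
7^1 ≡ 7 (mod 97)
7^2 = (7^1)^2 ≡ 7^2 = 49 ≡ 49 (mod 97)
7^4 = (7^2)^2 ≡ 49^2 = 2401 ≡ 73 (mod 97)
7^8 = (7^4)^2 ≡ 73^2 = 5329 ≡ 91 (mod 97)
7^14 = 7^8 · 7^4 · 7^2 ≡ 91 · 73 · 49 ≡ 72 (mod 97).
So B = 72. The client then computes K = B^a mod p = 72^19 mod 97.
72^1 ≡ 72 (mod 97)
72^2 = (72^1)^2 ≡ 72^2 = 5184 ≡ 43 (mod 97)
72^4 = (72^2)^2 ≡ 43^2 = 1849 ≡ 6 (mod 97)
72^8 = (72^4)^2 ≡ 6^2 = 36 ≡ 36 (mod 97)
72^16 = (72^8)^2 ≡ 36^2 = 1296 ≡ 35 (mod 97)
72^19 = 72^16 · 72^2 · 72^1 ≡ 35 · 43 · 72 ≡ 11 (mod 97).

11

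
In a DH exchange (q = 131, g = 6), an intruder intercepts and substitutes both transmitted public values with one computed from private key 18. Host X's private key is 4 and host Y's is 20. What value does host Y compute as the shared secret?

52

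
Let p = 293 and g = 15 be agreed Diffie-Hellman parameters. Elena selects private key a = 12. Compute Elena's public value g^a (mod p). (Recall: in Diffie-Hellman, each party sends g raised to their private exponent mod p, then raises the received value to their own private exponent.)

Public value = 15^12 (mod 293).
15^1 ≡ 15 (mod 293)
15^2 = (15^1)^2 ≡ 15^2 = 225 ≡ 225 (mod 293)
15^4 = (15^2)^2 ≡ 225^2 = 50625 ≡ 229 (mod 293)
15^8 = (15^4)^2 ≡ 229^2 = 52441 ≡ 287 (mod 293)
15^12 = 15^8 · 15^4 ≡ 287 · 229 ≡ 91 (mod 293).

91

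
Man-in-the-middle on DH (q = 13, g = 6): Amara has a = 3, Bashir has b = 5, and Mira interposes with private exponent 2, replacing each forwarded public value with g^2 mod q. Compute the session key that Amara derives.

12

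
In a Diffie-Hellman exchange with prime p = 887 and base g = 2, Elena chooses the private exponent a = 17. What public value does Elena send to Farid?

683

Public value = 2^17 (mod 887).
2^1 ≡ 2 (mod 887)
2^2 = (2^1)^2 ≡ 2^2 = 4 ≡ 4 (mod 887)
2^4 = (2^2)^2 ≡ 4^2 = 16 ≡ 16 (mod 887)
2^8 = (2^4)^2 ≡ 16^2 = 256 ≡ 256 (mod 887)
2^16 = (2^8)^2 ≡ 256^2 = 65536 ≡ 785 (mod 887)
2^17 = 2^16 · 2^1 ≡ 785 · 2 ≡ 683 (mod 887).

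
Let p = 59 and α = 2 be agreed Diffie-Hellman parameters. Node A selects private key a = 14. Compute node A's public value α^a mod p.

Public value = 2^14 mod 59.
2^1 ≡ 2 (mod 59)
2^2 = (2^1)^2 ≡ 2^2 = 4 ≡ 4 (mod 59)
2^4 = (2^2)^2 ≡ 4^2 = 16 ≡ 16 (mod 59)
2^8 = (2^4)^2 ≡ 16^2 = 256 ≡ 20 (mod 59)
2^14 = 2^8 · 2^4 · 2^2 ≡ 20 · 16 · 4 ≡ 41 (mod 59).

41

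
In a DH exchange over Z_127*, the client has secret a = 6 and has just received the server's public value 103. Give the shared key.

107

Shared key K = 103^6 mod 127.
103^1 ≡ 103 (mod 127)
103^2 = (103^1)^2 ≡ 103^2 = 10609 ≡ 68 (mod 127)
103^4 = (103^2)^2 ≡ 68^2 = 4624 ≡ 52 (mod 127)
103^6 = 103^4 · 103^2 ≡ 52 · 68 ≡ 107 (mod 127).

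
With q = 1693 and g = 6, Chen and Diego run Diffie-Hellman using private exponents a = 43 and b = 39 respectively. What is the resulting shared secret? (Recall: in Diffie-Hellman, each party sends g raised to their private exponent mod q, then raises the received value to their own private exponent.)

1181

Chen sends A = g^a mod q = 6^43 mod 1693.
6^1 ≡ 6 (mod 1693)
6^2 = (6^1)^2 ≡ 6^2 = 36 ≡ 36 (mod 1693)
6^4 = (6^2)^2 ≡ 36^2 = 1296 ≡ 1296 (mod 1693)
6^8 = (6^4)^2 ≡ 1296^2 = 1679616 ≡ 160 (mod 1693)
6^16 = (6^8)^2 ≡ 160^2 = 25600 ≡ 205 (mod 1693)
6^32 = (6^16)^2 ≡ 205^2 = 42025 ≡ 1393 (mod 1693)
6^43 = 6^32 · 6^8 · 6^2 · 6^1 ≡ 1393 · 160 · 36 · 6 ≡ 1625 (mod 1693).
So A = 1625. Diego then computes K = A^b mod q = 1625^39 mod 1693.
1625^1 ≡ 1625 (mod 1693)
1625^2 = (1625^1)^2 ≡ 1625^2 = 2640625 ≡ 1238 (mod 1693)
1625^4 = (1625^2)^2 ≡ 1238^2 = 1532644 ≡ 479 (mod 1693)
1625^8 = (1625^4)^2 ≡ 479^2 = 229441 ≡ 886 (mod 1693)
1625^16 = (1625^8)^2 ≡ 886^2 = 784996 ≡ 1137 (mod 1693)
1625^32 = (1625^16)^2 ≡ 1137^2 = 1292769 ≡ 1010 (mod 1693)
1625^39 = 1625^32 · 1625^4 · 1625^2 · 1625^1 ≡ 1010 · 479 · 1238 · 1625 ≡ 1181 (mod 1693).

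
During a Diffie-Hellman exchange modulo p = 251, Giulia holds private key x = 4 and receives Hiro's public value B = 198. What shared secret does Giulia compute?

Shared key K = 198^4 mod 251.
198^1 ≡ 198 (mod 251)
198^2 = (198^1)^2 ≡ 198^2 = 39204 ≡ 48 (mod 251)
198^4 = (198^2)^2 ≡ 48^2 = 2304 ≡ 45 (mod 251)

45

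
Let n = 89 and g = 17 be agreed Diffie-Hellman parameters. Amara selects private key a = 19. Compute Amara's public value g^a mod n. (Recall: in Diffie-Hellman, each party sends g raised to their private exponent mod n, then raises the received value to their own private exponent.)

84

Public value = 17^19 mod 89.
17^1 ≡ 17 (mod 89)
17^2 = (17^1)^2 ≡ 17^2 = 289 ≡ 22 (mod 89)
17^4 = (17^2)^2 ≡ 22^2 = 484 ≡ 39 (mod 89)
17^8 = (17^4)^2 ≡ 39^2 = 1521 ≡ 8 (mod 89)
17^16 = (17^8)^2 ≡ 8^2 = 64 ≡ 64 (mod 89)
17^19 = 17^16 · 17^2 · 17^1 ≡ 64 · 22 · 17 ≡ 84 (mod 89).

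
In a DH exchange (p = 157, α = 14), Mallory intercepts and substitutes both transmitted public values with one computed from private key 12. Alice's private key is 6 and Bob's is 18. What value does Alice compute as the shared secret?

93

Alice receives Mallory's public value M = 14^12 mod 157 instead of the honest one.
14^1 ≡ 14 (mod 157)
14^2 = (14^1)^2 ≡ 14^2 = 196 ≡ 39 (mod 157)
14^4 = (14^2)^2 ≡ 39^2 = 1521 ≡ 108 (mod 157)
14^8 = (14^4)^2 ≡ 108^2 = 11664 ≡ 46 (mod 157)
14^12 = 14^8 · 14^4 ≡ 46 · 108 ≡ 101 (mod 157).
So M = 101. Alice computes K = M^6 mod 157.
101^1 ≡ 101 (mod 157)
101^2 = (101^1)^2 ≡ 101^2 = 10201 ≡ 153 (mod 157)
101^4 = (101^2)^2 ≡ 153^2 = 23409 ≡ 16 (mod 157)
101^6 = 101^4 · 101^2 ≡ 16 · 153 ≡ 93 (mod 157).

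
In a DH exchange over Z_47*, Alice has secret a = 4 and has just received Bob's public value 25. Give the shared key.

8

Shared key K = 25^4 mod 47.
25^1 ≡ 25 (mod 47)
25^2 = (25^1)^2 ≡ 25^2 = 625 ≡ 14 (mod 47)
25^4 = (25^2)^2 ≡ 14^2 = 196 ≡ 8 (mod 47)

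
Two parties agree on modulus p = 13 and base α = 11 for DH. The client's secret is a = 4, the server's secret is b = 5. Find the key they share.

The server sends B = α^b mod p = 11^5 mod 13.
11^1 ≡ 11 (mod 13)
11^2 = (11^1)^2 ≡ 11^2 = 121 ≡ 4 (mod 13)
11^4 = (11^2)^2 ≡ 4^2 = 16 ≡ 3 (mod 13)
11^5 = 11^4 · 11^1 ≡ 3 · 11 ≡ 7 (mod 13).
So B = 7. The client then computes K = B^a mod p = 7^4 mod 13.
7^1 ≡ 7 (mod 13)
7^2 = (7^1)^2 ≡ 7^2 = 49 ≡ 10 (mod 13)
7^4 = (7^2)^2 ≡ 10^2 = 100 ≡ 9 (mod 13)

9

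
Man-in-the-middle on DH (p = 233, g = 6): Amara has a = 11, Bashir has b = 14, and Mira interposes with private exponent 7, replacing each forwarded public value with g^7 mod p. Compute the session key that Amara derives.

Amara receives Mira's public value M = 6^7 mod 233 instead of the honest one.
6^1 ≡ 6 (mod 233)
6^2 = (6^1)^2 ≡ 6^2 = 36 ≡ 36 (mod 233)
6^4 = (6^2)^2 ≡ 36^2 = 1296 ≡ 131 (mod 233)
6^7 = 6^4 · 6^2 · 6^1 ≡ 131 · 36 · 6 ≡ 103 (mod 233).
So M = 103. Amara computes K = M^11 mod 233.
103^1 ≡ 103 (mod 233)
103^2 = (103^1)^2 ≡ 103^2 = 10609 ≡ 124 (mod 233)
103^4 = (103^2)^2 ≡ 124^2 = 15376 ≡ 231 (mod 233)
103^8 = (103^4)^2 ≡ 231^2 = 53361 ≡ 4 (mod 233)
103^11 = 103^8 · 103^2 · 103^1 ≡ 4 · 124 · 103 ≡ 61 (mod 233).

61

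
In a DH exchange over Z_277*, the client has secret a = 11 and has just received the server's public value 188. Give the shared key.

Shared key K = 188^11 mod 277.
188^1 ≡ 188 (mod 277)
188^2 = (188^1)^2 ≡ 188^2 = 35344 ≡ 165 (mod 277)
188^4 = (188^2)^2 ≡ 165^2 = 27225 ≡ 79 (mod 277)
188^8 = (188^4)^2 ≡ 79^2 = 6241 ≡ 147 (mod 277)
188^11 = 188^8 · 188^2 · 188^1 ≡ 147 · 165 · 188 ≡ 243 (mod 277).

243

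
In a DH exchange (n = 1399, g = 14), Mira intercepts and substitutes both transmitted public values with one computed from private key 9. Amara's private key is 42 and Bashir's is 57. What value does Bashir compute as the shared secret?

133

Bashir receives Mira's public value M = 14^9 mod 1399 instead of the honest one.
14^1 ≡ 14 (mod 1399)
14^2 = (14^1)^2 ≡ 14^2 = 196 ≡ 196 (mod 1399)
14^4 = (14^2)^2 ≡ 196^2 = 38416 ≡ 643 (mod 1399)
14^8 = (14^4)^2 ≡ 643^2 = 413449 ≡ 744 (mod 1399)
14^9 = 14^8 · 14^1 ≡ 744 · 14 ≡ 623 (mod 1399).
So M = 623. Bashir computes K = M^57 mod 1399.
623^1 ≡ 623 (mod 1399)
623^2 = (623^1)^2 ≡ 623^2 = 388129 ≡ 606 (mod 1399)
623^4 = (623^2)^2 ≡ 606^2 = 367236 ≡ 698 (mod 1399)
623^8 = (623^4)^2 ≡ 698^2 = 487204 ≡ 352 (mod 1399)
623^16 = (623^8)^2 ≡ 352^2 = 123904 ≡ 792 (mod 1399)
623^32 = (623^16)^2 ≡ 792^2 = 627264 ≡ 512 (mod 1399)
623^57 = 623^32 · 623^16 · 623^8 · 623^1 ≡ 512 · 792 · 352 · 623 ≡ 133 (mod 1399).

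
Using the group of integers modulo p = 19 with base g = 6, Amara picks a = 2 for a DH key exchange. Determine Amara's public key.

17

Public value = 6^2 (mod 19).
6^1 ≡ 6 (mod 19)
6^2 = (6^1)^2 ≡ 6^2 = 36 ≡ 17 (mod 19)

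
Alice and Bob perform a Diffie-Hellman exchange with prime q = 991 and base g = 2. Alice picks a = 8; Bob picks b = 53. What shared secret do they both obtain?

Alice sends A = g^a mod q = 2^8 mod 991.
2^1 ≡ 2 (mod 991)
2^2 = (2^1)^2 ≡ 2^2 = 4 ≡ 4 (mod 991)
2^4 = (2^2)^2 ≡ 4^2 = 16 ≡ 16 (mod 991)
2^8 = (2^4)^2 ≡ 16^2 = 256 ≡ 256 (mod 991)
So A = 256. Bob then computes K = A^b mod q = 256^53 mod 991.
256^1 ≡ 256 (mod 991)
256^2 = (256^1)^2 ≡ 256^2 = 65536 ≡ 130 (mod 991)
256^4 = (256^2)^2 ≡ 130^2 = 16900 ≡ 53 (mod 991)
256^8 = (256^4)^2 ≡ 53^2 = 2809 ≡ 827 (mod 991)
256^16 = (256^8)^2 ≡ 827^2 = 683929 ≡ 139 (mod 991)
256^32 = (256^16)^2 ≡ 139^2 = 19321 ≡ 492 (mod 991)
256^53 = 256^32 · 256^16 · 256^4 · 256^1 ≡ 492 · 139 · 53 · 256 ≡ 219 (mod 991).

219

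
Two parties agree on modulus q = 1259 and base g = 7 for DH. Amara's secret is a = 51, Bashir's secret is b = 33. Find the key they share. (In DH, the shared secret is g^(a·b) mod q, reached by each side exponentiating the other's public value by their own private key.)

167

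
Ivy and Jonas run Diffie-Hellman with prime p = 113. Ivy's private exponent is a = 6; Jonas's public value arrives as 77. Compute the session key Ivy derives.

56

Shared key K = 77^6 mod 113.
77^1 ≡ 77 (mod 113)
77^2 = (77^1)^2 ≡ 77^2 = 5929 ≡ 53 (mod 113)
77^4 = (77^2)^2 ≡ 53^2 = 2809 ≡ 97 (mod 113)
77^6 = 77^4 · 77^2 ≡ 97 · 53 ≡ 56 (mod 113).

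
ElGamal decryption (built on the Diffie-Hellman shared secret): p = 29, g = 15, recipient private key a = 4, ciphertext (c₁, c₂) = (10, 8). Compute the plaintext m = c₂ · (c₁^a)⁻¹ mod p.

Shared mask s = c₁^a mod p = 10^4 mod 29.
10^1 ≡ 10 (mod 29)
10^2 = (10^1)^2 ≡ 10^2 = 100 ≡ 13 (mod 29)
10^4 = (10^2)^2 ≡ 13^2 = 169 ≡ 24 (mod 29)
So s = 24; s⁻¹ ≡ 23 (mod 29).
m = c₂ · s⁻¹ mod 29 = 8 · 23 mod 29 = 10.

10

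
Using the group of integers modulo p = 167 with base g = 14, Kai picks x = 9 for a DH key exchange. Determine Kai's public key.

3

Public value = 14^9 mod 167.
14^1 ≡ 14 (mod 167)
14^2 = (14^1)^2 ≡ 14^2 = 196 ≡ 29 (mod 167)
14^4 = (14^2)^2 ≡ 29^2 = 841 ≡ 6 (mod 167)
14^8 = (14^4)^2 ≡ 6^2 = 36 ≡ 36 (mod 167)
14^9 = 14^8 · 14^1 ≡ 36 · 14 ≡ 3 (mod 167).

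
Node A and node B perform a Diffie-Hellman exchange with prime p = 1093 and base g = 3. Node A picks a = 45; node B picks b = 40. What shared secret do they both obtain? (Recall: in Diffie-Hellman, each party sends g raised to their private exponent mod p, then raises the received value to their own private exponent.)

Node B sends B = g^b mod p = 3^40 mod 1093.
3^1 ≡ 3 (mod 1093)
3^2 = (3^1)^2 ≡ 3^2 = 9 ≡ 9 (mod 1093)
3^4 = (3^2)^2 ≡ 9^2 = 81 ≡ 81 (mod 1093)
3^8 = (3^4)^2 ≡ 81^2 = 6561 ≡ 3 (mod 1093)
3^16 = (3^8)^2 ≡ 3^2 = 9 ≡ 9 (mod 1093)
3^32 = (3^16)^2 ≡ 9^2 = 81 ≡ 81 (mod 1093)
3^40 = 3^32 · 3^8 ≡ 81 · 3 ≡ 243 (mod 1093).
So B = 243. Node A then computes K = B^a mod p = 243^45 mod 1093.
243^1 ≡ 243 (mod 1093)
243^2 = (243^1)^2 ≡ 243^2 = 59049 ≡ 27 (mod 1093)
243^4 = (243^2)^2 ≡ 27^2 = 729 ≡ 729 (mod 1093)
243^8 = (243^4)^2 ≡ 729^2 = 531441 ≡ 243 (mod 1093)
243^16 = (243^8)^2 ≡ 243^2 = 59049 ≡ 27 (mod 1093)
243^32 = (243^16)^2 ≡ 27^2 = 729 ≡ 729 (mod 1093)
243^45 = 243^32 · 243^8 · 243^4 · 243^1 ≡ 729 · 243 · 729 · 243 ≡ 3 (mod 1093).

3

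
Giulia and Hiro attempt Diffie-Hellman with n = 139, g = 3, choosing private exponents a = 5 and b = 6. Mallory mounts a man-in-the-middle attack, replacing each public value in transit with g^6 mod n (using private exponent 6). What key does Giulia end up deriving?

Giulia receives Mallory's public value M = 3^6 mod 139 instead of the honest one.
3^1 ≡ 3 (mod 139)
3^2 = (3^1)^2 ≡ 3^2 = 9 ≡ 9 (mod 139)
3^4 = (3^2)^2 ≡ 9^2 = 81 ≡ 81 (mod 139)
3^6 = 3^4 · 3^2 ≡ 81 · 9 ≡ 34 (mod 139).
So M = 34. Giulia computes K = M^5 mod 139.
34^1 ≡ 34 (mod 139)
34^2 = (34^1)^2 ≡ 34^2 = 1156 ≡ 44 (mod 139)
34^4 = (34^2)^2 ≡ 44^2 = 1936 ≡ 129 (mod 139)
34^5 = 34^4 · 34^1 ≡ 129 · 34 ≡ 77 (mod 139).

77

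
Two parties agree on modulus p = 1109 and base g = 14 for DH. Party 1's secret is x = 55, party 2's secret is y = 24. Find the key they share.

Party 2 sends B = g^y mod p = 14^24 mod 1109.
14^1 ≡ 14 (mod 1109)
14^2 = (14^1)^2 ≡ 14^2 = 196 ≡ 196 (mod 1109)
14^4 = (14^2)^2 ≡ 196^2 = 38416 ≡ 710 (mod 1109)
14^8 = (14^4)^2 ≡ 710^2 = 504100 ≡ 614 (mod 1109)
14^16 = (14^8)^2 ≡ 614^2 = 376996 ≡ 1045 (mod 1109)
14^24 = 14^16 · 14^8 ≡ 1045 · 614 ≡ 628 (mod 1109).
So B = 628. Party 1 then computes K = B^x mod p = 628^55 mod 1109.
628^1 ≡ 628 (mod 1109)
628^2 = (628^1)^2 ≡ 628^2 = 394384 ≡ 689 (mod 1109)
628^4 = (628^2)^2 ≡ 689^2 = 474721 ≡ 69 (mod 1109)
628^8 = (628^4)^2 ≡ 69^2 = 4761 ≡ 325 (mod 1109)
628^16 = (628^8)^2 ≡ 325^2 = 105625 ≡ 270 (mod 1109)
628^32 = (628^16)^2 ≡ 270^2 = 72900 ≡ 815 (mod 1109)
628^55 = 628^32 · 628^16 · 628^4 · 628^2 · 628^1 ≡ 815 · 270 · 69 · 689 · 628 ≡ 553 (mod 1109).

553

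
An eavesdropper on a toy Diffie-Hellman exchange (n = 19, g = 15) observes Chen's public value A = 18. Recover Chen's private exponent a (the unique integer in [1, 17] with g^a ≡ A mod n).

9

Try successive powers of 15 modulo 19:
15^1 ≡ 15
15^2 ≡ 16
15^3 ≡ 12
15^4 ≡ 9
15^5 ≡ 2
15^6 ≡ 11
15^7 ≡ 13
15^8 ≡ 5
15^9 ≡ 18
Found: a = 9.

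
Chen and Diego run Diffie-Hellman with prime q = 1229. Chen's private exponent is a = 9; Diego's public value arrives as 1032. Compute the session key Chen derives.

Shared key K = 1032^9 mod 1229.
1032^1 ≡ 1032 (mod 1229)
1032^2 = (1032^1)^2 ≡ 1032^2 = 1065024 ≡ 710 (mod 1229)
1032^4 = (1032^2)^2 ≡ 710^2 = 504100 ≡ 210 (mod 1229)
1032^8 = (1032^4)^2 ≡ 210^2 = 44100 ≡ 1085 (mod 1229)
1032^9 = 1032^8 · 1032^1 ≡ 1085 · 1032 ≡ 101 (mod 1229).

101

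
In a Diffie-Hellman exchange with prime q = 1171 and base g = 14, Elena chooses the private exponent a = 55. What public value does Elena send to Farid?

Public value = 14^55 mod 1171.
14^1 ≡ 14 (mod 1171)
14^2 = (14^1)^2 ≡ 14^2 = 196 ≡ 196 (mod 1171)
14^4 = (14^2)^2 ≡ 196^2 = 38416 ≡ 944 (mod 1171)
14^8 = (14^4)^2 ≡ 944^2 = 891136 ≡ 5 (mod 1171)
14^16 = (14^8)^2 ≡ 5^2 = 25 ≡ 25 (mod 1171)
14^32 = (14^16)^2 ≡ 25^2 = 625 ≡ 625 (mod 1171)
14^55 = 14^32 · 14^16 · 14^4 · 14^2 · 14^1 ≡ 625 · 25 · 944 · 196 · 14 ≡ 980 (mod 1171).

980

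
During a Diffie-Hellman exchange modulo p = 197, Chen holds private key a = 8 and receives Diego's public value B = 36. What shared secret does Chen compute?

Shared key K = 36^8 mod 197.
36^1 ≡ 36 (mod 197)
36^2 = (36^1)^2 ≡ 36^2 = 1296 ≡ 114 (mod 197)
36^4 = (36^2)^2 ≡ 114^2 = 12996 ≡ 191 (mod 197)
36^8 = (36^4)^2 ≡ 191^2 = 36481 ≡ 36 (mod 197)

36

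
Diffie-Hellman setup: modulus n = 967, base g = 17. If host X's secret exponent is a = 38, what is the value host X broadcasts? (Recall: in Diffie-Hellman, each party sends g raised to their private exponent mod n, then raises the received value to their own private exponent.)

547

Public value = 17^38 (mod 967).
17^1 ≡ 17 (mod 967)
17^2 = (17^1)^2 ≡ 17^2 = 289 ≡ 289 (mod 967)
17^4 = (17^2)^2 ≡ 289^2 = 83521 ≡ 359 (mod 967)
17^8 = (17^4)^2 ≡ 359^2 = 128881 ≡ 270 (mod 967)
17^16 = (17^8)^2 ≡ 270^2 = 72900 ≡ 375 (mod 967)
17^32 = (17^16)^2 ≡ 375^2 = 140625 ≡ 410 (mod 967)
17^38 = 17^32 · 17^4 · 17^2 ≡ 410 · 359 · 289 ≡ 547 (mod 967).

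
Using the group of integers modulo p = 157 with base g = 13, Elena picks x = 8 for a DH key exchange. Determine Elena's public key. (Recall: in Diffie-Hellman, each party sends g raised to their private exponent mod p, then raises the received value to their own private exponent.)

Public value = 13^8 (mod 157).
13^1 ≡ 13 (mod 157)
13^2 = (13^1)^2 ≡ 13^2 = 169 ≡ 12 (mod 157)
13^4 = (13^2)^2 ≡ 12^2 = 144 ≡ 144 (mod 157)
13^8 = (13^4)^2 ≡ 144^2 = 20736 ≡ 12 (mod 157)

12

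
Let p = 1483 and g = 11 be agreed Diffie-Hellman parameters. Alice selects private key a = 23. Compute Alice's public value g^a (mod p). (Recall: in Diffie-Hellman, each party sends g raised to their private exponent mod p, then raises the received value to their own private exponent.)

1285

Public value = 11^23 (mod 1483).
11^1 ≡ 11 (mod 1483)
11^2 = (11^1)^2 ≡ 11^2 = 121 ≡ 121 (mod 1483)
11^4 = (11^2)^2 ≡ 121^2 = 14641 ≡ 1294 (mod 1483)
11^8 = (11^4)^2 ≡ 1294^2 = 1674436 ≡ 129 (mod 1483)
11^16 = (11^8)^2 ≡ 129^2 = 16641 ≡ 328 (mod 1483)
11^23 = 11^16 · 11^4 · 11^2 · 11^1 ≡ 328 · 1294 · 121 · 11 ≡ 1285 (mod 1483).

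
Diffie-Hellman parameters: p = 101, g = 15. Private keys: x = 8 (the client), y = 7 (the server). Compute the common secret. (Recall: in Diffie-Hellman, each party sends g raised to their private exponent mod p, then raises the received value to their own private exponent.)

54

The server sends B = g^y mod p = 15^7 mod 101.
15^1 ≡ 15 (mod 101)
15^2 = (15^1)^2 ≡ 15^2 = 225 ≡ 23 (mod 101)
15^4 = (15^2)^2 ≡ 23^2 = 529 ≡ 24 (mod 101)
15^7 = 15^4 · 15^2 · 15^1 ≡ 24 · 23 · 15 ≡ 99 (mod 101).
So B = 99. The client then computes K = B^x mod p = 99^8 mod 101.
99^1 ≡ 99 (mod 101)
99^2 = (99^1)^2 ≡ 99^2 = 9801 ≡ 4 (mod 101)
99^4 = (99^2)^2 ≡ 4^2 = 16 ≡ 16 (mod 101)
99^8 = (99^4)^2 ≡ 16^2 = 256 ≡ 54 (mod 101)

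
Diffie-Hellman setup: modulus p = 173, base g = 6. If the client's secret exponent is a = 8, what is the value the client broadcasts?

Public value = 6^8 mod 173.
6^1 ≡ 6 (mod 173)
6^2 = (6^1)^2 ≡ 6^2 = 36 ≡ 36 (mod 173)
6^4 = (6^2)^2 ≡ 36^2 = 1296 ≡ 85 (mod 173)
6^8 = (6^4)^2 ≡ 85^2 = 7225 ≡ 132 (mod 173)

132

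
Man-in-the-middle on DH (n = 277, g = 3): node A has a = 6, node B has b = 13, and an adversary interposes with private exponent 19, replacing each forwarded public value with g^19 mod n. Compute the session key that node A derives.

131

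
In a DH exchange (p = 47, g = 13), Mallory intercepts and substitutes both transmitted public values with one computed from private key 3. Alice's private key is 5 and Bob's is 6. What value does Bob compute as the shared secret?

Bob receives Mallory's public value M = 13^3 mod 47 instead of the honest one.
13^1 ≡ 13 (mod 47)
13^2 = (13^1)^2 ≡ 13^2 = 169 ≡ 28 (mod 47)
13^3 = 13^2 · 13^1 ≡ 28 · 13 ≡ 35 (mod 47).
So M = 35. Bob computes K = M^6 mod 47.
35^1 ≡ 35 (mod 47)
35^2 = (35^1)^2 ≡ 35^2 = 1225 ≡ 3 (mod 47)
35^4 = (35^2)^2 ≡ 3^2 = 9 ≡ 9 (mod 47)
35^6 = 35^4 · 35^2 ≡ 9 · 3 ≡ 27 (mod 47).

27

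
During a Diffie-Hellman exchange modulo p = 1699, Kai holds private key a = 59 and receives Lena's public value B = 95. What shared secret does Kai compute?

1101

Shared key K = 95^59 mod 1699.
95^1 ≡ 95 (mod 1699)
95^2 = (95^1)^2 ≡ 95^2 = 9025 ≡ 530 (mod 1699)
95^4 = (95^2)^2 ≡ 530^2 = 280900 ≡ 565 (mod 1699)
95^8 = (95^4)^2 ≡ 565^2 = 319225 ≡ 1512 (mod 1699)
95^16 = (95^8)^2 ≡ 1512^2 = 2286144 ≡ 989 (mod 1699)
95^32 = (95^16)^2 ≡ 989^2 = 978121 ≡ 1196 (mod 1699)
95^59 = 95^32 · 95^16 · 95^8 · 95^2 · 95^1 ≡ 1196 · 989 · 1512 · 530 · 95 ≡ 1101 (mod 1699).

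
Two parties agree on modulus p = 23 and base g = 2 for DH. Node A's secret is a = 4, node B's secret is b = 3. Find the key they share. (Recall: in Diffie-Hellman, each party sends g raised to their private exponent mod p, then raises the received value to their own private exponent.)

Node B sends B = g^b mod p = 2^3 mod 23.
2^1 ≡ 2 (mod 23)
2^2 = (2^1)^2 ≡ 2^2 = 4 ≡ 4 (mod 23)
2^3 = 2^2 · 2^1 ≡ 4 · 2 ≡ 8 (mod 23).
So B = 8. Node A then computes K = B^a mod p = 8^4 mod 23.
8^1 ≡ 8 (mod 23)
8^2 = (8^1)^2 ≡ 8^2 = 64 ≡ 18 (mod 23)
8^4 = (8^2)^2 ≡ 18^2 = 324 ≡ 2 (mod 23)

2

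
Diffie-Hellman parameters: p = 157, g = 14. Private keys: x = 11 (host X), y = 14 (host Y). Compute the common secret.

Host X sends A = g^x mod p = 14^11 mod 157.
14^1 ≡ 14 (mod 157)
14^2 = (14^1)^2 ≡ 14^2 = 196 ≡ 39 (mod 157)
14^4 = (14^2)^2 ≡ 39^2 = 1521 ≡ 108 (mod 157)
14^8 = (14^4)^2 ≡ 108^2 = 11664 ≡ 46 (mod 157)
14^11 = 14^8 · 14^2 · 14^1 ≡ 46 · 39 · 14 ≡ 153 (mod 157).
So A = 153. Host Y then computes K = A^y mod p = 153^14 mod 157.
153^1 ≡ 153 (mod 157)
153^2 = (153^1)^2 ≡ 153^2 = 23409 ≡ 16 (mod 157)
153^4 = (153^2)^2 ≡ 16^2 = 256 ≡ 99 (mod 157)
153^8 = (153^4)^2 ≡ 99^2 = 9801 ≡ 67 (mod 157)
153^14 = 153^8 · 153^4 · 153^2 ≡ 67 · 99 · 16 ≡ 153 (mod 157).

153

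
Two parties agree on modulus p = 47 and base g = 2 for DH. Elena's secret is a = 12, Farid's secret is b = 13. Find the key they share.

Elena sends A = g^a mod p = 2^12 mod 47.
2^1 ≡ 2 (mod 47)
2^2 = (2^1)^2 ≡ 2^2 = 4 ≡ 4 (mod 47)
2^4 = (2^2)^2 ≡ 4^2 = 16 ≡ 16 (mod 47)
2^8 = (2^4)^2 ≡ 16^2 = 256 ≡ 21 (mod 47)
2^12 = 2^8 · 2^4 ≡ 21 · 16 ≡ 7 (mod 47).
So A = 7. Farid then computes K = A^b mod p = 7^13 mod 47.
7^1 ≡ 7 (mod 47)
7^2 = (7^1)^2 ≡ 7^2 = 49 ≡ 2 (mod 47)
7^4 = (7^2)^2 ≡ 2^2 = 4 ≡ 4 (mod 47)
7^8 = (7^4)^2 ≡ 4^2 = 16 ≡ 16 (mod 47)
7^13 = 7^8 · 7^4 · 7^1 ≡ 16 · 4 · 7 ≡ 25 (mod 47).

25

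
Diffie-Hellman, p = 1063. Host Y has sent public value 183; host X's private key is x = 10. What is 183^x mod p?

284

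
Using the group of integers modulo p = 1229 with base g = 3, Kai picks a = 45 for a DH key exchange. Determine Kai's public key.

893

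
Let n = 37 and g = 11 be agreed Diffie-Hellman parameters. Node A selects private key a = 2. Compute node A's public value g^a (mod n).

10

Public value = 11^2 (mod 37).
11^1 ≡ 11 (mod 37)
11^2 = (11^1)^2 ≡ 11^2 = 121 ≡ 10 (mod 37)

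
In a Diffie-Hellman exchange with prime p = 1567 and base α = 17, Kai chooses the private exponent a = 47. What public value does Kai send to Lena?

Public value = 17^47 mod 1567.
17^1 ≡ 17 (mod 1567)
17^2 = (17^1)^2 ≡ 17^2 = 289 ≡ 289 (mod 1567)
17^4 = (17^2)^2 ≡ 289^2 = 83521 ≡ 470 (mod 1567)
17^8 = (17^4)^2 ≡ 470^2 = 220900 ≡ 1520 (mod 1567)
17^16 = (17^8)^2 ≡ 1520^2 = 2310400 ≡ 642 (mod 1567)
17^32 = (17^16)^2 ≡ 642^2 = 412164 ≡ 43 (mod 1567)
17^47 = 17^32 · 17^8 · 17^4 · 17^2 · 17^1 ≡ 43 · 1520 · 470 · 289 · 17 ≡ 1163 (mod 1567).

1163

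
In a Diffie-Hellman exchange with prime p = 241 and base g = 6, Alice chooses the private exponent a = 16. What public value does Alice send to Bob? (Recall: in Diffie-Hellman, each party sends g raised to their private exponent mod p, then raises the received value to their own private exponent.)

Public value = 6^16 mod 241.
6^1 ≡ 6 (mod 241)
6^2 = (6^1)^2 ≡ 6^2 = 36 ≡ 36 (mod 241)
6^4 = (6^2)^2 ≡ 36^2 = 1296 ≡ 91 (mod 241)
6^8 = (6^4)^2 ≡ 91^2 = 8281 ≡ 87 (mod 241)
6^16 = (6^8)^2 ≡ 87^2 = 7569 ≡ 98 (mod 241)

98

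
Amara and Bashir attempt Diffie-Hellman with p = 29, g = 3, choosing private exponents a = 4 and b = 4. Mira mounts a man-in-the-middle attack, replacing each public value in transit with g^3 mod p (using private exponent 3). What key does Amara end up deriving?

Amara receives Mira's public value M = 3^3 mod 29 instead of the honest one.
3^1 ≡ 3 (mod 29)
3^2 = (3^1)^2 ≡ 3^2 = 9 ≡ 9 (mod 29)
3^3 = 3^2 · 3^1 ≡ 9 · 3 ≡ 27 (mod 29).
So M = 27. Amara computes K = M^4 mod 29.
27^1 ≡ 27 (mod 29)
27^2 = (27^1)^2 ≡ 27^2 = 729 ≡ 4 (mod 29)
27^4 = (27^2)^2 ≡ 4^2 = 16 ≡ 16 (mod 29)

16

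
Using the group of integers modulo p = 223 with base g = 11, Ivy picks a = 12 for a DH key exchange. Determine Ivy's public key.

Public value = 11^12 mod 223.
11^1 ≡ 11 (mod 223)
11^2 = (11^1)^2 ≡ 11^2 = 121 ≡ 121 (mod 223)
11^4 = (11^2)^2 ≡ 121^2 = 14641 ≡ 146 (mod 223)
11^8 = (11^4)^2 ≡ 146^2 = 21316 ≡ 131 (mod 223)
11^12 = 11^8 · 11^4 ≡ 131 · 146 ≡ 171 (mod 223).

171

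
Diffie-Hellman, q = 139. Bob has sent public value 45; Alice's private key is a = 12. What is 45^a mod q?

Shared key K = 45^12 mod 139.
45^1 ≡ 45 (mod 139)
45^2 = (45^1)^2 ≡ 45^2 = 2025 ≡ 79 (mod 139)
45^4 = (45^2)^2 ≡ 79^2 = 6241 ≡ 125 (mod 139)
45^8 = (45^4)^2 ≡ 125^2 = 15625 ≡ 57 (mod 139)
45^12 = 45^8 · 45^4 ≡ 57 · 125 ≡ 36 (mod 139).

36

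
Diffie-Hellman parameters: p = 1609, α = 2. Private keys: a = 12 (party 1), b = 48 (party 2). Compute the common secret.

Party 1 sends A = α^a mod p = 2^12 mod 1609.
2^1 ≡ 2 (mod 1609)
2^2 = (2^1)^2 ≡ 2^2 = 4 ≡ 4 (mod 1609)
2^4 = (2^2)^2 ≡ 4^2 = 16 ≡ 16 (mod 1609)
2^8 = (2^4)^2 ≡ 16^2 = 256 ≡ 256 (mod 1609)
2^12 = 2^8 · 2^4 ≡ 256 · 16 ≡ 878 (mod 1609).
So A = 878. Party 2 then computes K = A^b mod p = 878^48 mod 1609.
878^1 ≡ 878 (mod 1609)
878^2 = (878^1)^2 ≡ 878^2 = 770884 ≡ 173 (mod 1609)
878^4 = (878^2)^2 ≡ 173^2 = 29929 ≡ 967 (mod 1609)
878^8 = (878^4)^2 ≡ 967^2 = 935089 ≡ 260 (mod 1609)
878^16 = (878^8)^2 ≡ 260^2 = 67600 ≡ 22 (mod 1609)
878^32 = (878^16)^2 ≡ 22^2 = 484 ≡ 484 (mod 1609)
878^48 = 878^32 · 878^16 ≡ 484 · 22 ≡ 994 (mod 1609).

994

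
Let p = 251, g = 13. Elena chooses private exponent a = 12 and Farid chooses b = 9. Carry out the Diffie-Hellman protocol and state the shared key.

124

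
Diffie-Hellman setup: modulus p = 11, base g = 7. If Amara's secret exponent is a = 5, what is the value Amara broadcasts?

10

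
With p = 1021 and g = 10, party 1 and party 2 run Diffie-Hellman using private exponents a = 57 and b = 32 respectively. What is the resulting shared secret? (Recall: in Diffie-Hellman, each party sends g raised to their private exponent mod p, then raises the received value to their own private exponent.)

Party 2 sends B = g^b mod p = 10^32 mod 1021.
10^1 ≡ 10 (mod 1021)
10^2 = (10^1)^2 ≡ 10^2 = 100 ≡ 100 (mod 1021)
10^4 = (10^2)^2 ≡ 100^2 = 10000 ≡ 811 (mod 1021)
10^8 = (10^4)^2 ≡ 811^2 = 657721 ≡ 197 (mod 1021)
10^16 = (10^8)^2 ≡ 197^2 = 38809 ≡ 11 (mod 1021)
10^32 = (10^16)^2 ≡ 11^2 = 121 ≡ 121 (mod 1021)
So B = 121. Party 1 then computes K = B^a mod p = 121^57 mod 1021.
121^1 ≡ 121 (mod 1021)
121^2 = (121^1)^2 ≡ 121^2 = 14641 ≡ 347 (mod 1021)
121^4 = (121^2)^2 ≡ 347^2 = 120409 ≡ 952 (mod 1021)
121^8 = (121^4)^2 ≡ 952^2 = 906304 ≡ 677 (mod 1021)
121^16 = (121^8)^2 ≡ 677^2 = 458329 ≡ 921 (mod 1021)
121^32 = (121^16)^2 ≡ 921^2 = 848241 ≡ 811 (mod 1021)
121^57 = 121^32 · 121^16 · 121^8 · 121^1 ≡ 811 · 921 · 677 · 121 ≡ 646 (mod 1021).

646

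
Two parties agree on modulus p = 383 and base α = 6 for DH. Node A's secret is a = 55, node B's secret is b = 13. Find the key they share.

301

Node B sends B = α^b mod p = 6^13 mod 383.
6^1 ≡ 6 (mod 383)
6^2 = (6^1)^2 ≡ 6^2 = 36 ≡ 36 (mod 383)
6^4 = (6^2)^2 ≡ 36^2 = 1296 ≡ 147 (mod 383)
6^8 = (6^4)^2 ≡ 147^2 = 21609 ≡ 161 (mod 383)
6^13 = 6^8 · 6^4 · 6^1 ≡ 161 · 147 · 6 ≡ 292 (mod 383).
So B = 292. Node A then computes K = B^a mod p = 292^55 mod 383.
292^1 ≡ 292 (mod 383)
292^2 = (292^1)^2 ≡ 292^2 = 85264 ≡ 238 (mod 383)
292^4 = (292^2)^2 ≡ 238^2 = 56644 ≡ 343 (mod 383)
292^8 = (292^4)^2 ≡ 343^2 = 117649 ≡ 68 (mod 383)
292^16 = (292^8)^2 ≡ 68^2 = 4624 ≡ 28 (mod 383)
292^32 = (292^16)^2 ≡ 28^2 = 784 ≡ 18 (mod 383)
292^55 = 292^32 · 292^16 · 292^4 · 292^2 · 292^1 ≡ 18 · 28 · 343 · 238 · 292 ≡ 301 (mod 383).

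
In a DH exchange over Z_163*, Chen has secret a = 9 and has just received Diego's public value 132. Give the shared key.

Shared key K = 132^9 mod 163.
132^1 ≡ 132 (mod 163)
132^2 = (132^1)^2 ≡ 132^2 = 17424 ≡ 146 (mod 163)
132^4 = (132^2)^2 ≡ 146^2 = 21316 ≡ 126 (mod 163)
132^8 = (132^4)^2 ≡ 126^2 = 15876 ≡ 65 (mod 163)
132^9 = 132^8 · 132^1 ≡ 65 · 132 ≡ 104 (mod 163).

104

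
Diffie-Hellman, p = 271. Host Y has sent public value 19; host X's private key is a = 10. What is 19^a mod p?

242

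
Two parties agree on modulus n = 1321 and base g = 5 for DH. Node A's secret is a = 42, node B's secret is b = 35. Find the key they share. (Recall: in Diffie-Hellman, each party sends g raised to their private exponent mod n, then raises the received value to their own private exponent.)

599

Node A sends A = g^a mod n = 5^42 mod 1321.
5^1 ≡ 5 (mod 1321)
5^2 = (5^1)^2 ≡ 5^2 = 25 ≡ 25 (mod 1321)
5^4 = (5^2)^2 ≡ 25^2 = 625 ≡ 625 (mod 1321)
5^8 = (5^4)^2 ≡ 625^2 = 390625 ≡ 930 (mod 1321)
5^16 = (5^8)^2 ≡ 930^2 = 864900 ≡ 966 (mod 1321)
5^32 = (5^16)^2 ≡ 966^2 = 933156 ≡ 530 (mod 1321)
5^42 = 5^32 · 5^8 · 5^2 ≡ 530 · 930 · 25 ≡ 212 (mod 1321).
So A = 212. Node B then computes K = A^b mod n = 212^35 mod 1321.
212^1 ≡ 212 (mod 1321)
212^2 = (212^1)^2 ≡ 212^2 = 44944 ≡ 30 (mod 1321)
212^4 = (212^2)^2 ≡ 30^2 = 900 ≡ 900 (mod 1321)
212^8 = (212^4)^2 ≡ 900^2 = 810000 ≡ 227 (mod 1321)
212^16 = (212^8)^2 ≡ 227^2 = 51529 ≡ 10 (mod 1321)
212^32 = (212^16)^2 ≡ 10^2 = 100 ≡ 100 (mod 1321)
212^35 = 212^32 · 212^2 · 212^1 ≡ 100 · 30 · 212 ≡ 599 (mod 1321).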